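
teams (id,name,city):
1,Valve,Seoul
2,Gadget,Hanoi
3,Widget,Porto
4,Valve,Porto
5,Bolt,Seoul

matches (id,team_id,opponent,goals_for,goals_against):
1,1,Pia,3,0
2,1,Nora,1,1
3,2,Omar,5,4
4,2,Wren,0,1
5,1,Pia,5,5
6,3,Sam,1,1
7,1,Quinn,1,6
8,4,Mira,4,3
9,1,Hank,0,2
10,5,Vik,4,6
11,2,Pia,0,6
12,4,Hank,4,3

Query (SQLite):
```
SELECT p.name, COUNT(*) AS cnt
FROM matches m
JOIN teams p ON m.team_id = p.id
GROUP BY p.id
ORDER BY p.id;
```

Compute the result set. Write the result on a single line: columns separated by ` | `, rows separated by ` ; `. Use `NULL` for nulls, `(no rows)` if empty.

Valve | 5 ; Gadget | 3 ; Widget | 1 ; Valve | 2 ; Bolt | 1

Join each matches row to its teams via team_id.
Group joined rows by teams.id; compute COUNT(*) per group.
  1: ids {1, 2, 5, 7, 9} → COUNT(*)=5
  2: ids {3, 4, 11} → COUNT(*)=3
  3: ids {6} → COUNT(*)=1
  4: ids {8, 12} → COUNT(*)=2
  5: ids {10} → COUNT(*)=1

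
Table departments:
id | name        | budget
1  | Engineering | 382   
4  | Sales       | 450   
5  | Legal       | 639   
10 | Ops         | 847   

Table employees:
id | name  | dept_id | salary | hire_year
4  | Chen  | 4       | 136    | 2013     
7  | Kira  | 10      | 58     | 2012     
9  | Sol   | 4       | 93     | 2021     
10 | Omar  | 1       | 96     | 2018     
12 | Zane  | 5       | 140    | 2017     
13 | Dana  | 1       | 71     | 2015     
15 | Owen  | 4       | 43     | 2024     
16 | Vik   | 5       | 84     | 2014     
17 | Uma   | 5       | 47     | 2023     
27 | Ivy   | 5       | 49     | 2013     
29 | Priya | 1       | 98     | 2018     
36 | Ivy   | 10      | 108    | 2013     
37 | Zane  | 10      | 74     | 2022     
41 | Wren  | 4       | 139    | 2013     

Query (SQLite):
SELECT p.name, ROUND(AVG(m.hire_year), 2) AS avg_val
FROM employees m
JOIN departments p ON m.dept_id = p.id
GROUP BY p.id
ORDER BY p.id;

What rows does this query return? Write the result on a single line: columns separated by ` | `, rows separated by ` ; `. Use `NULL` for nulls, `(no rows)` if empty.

Engineering | 2017 ; Sales | 2017.75 ; Legal | 2016.75 ; Ops | 2015.67

Join each employees row to its departments via dept_id.
Group joined rows by departments.id; compute ROUND(AVG(m.hire_year), 2) per group.
  1: ids {10, 13, 29} → ROUND(AVG(m.hire_year), 2)=2017
  4: ids {4, 9, 15, 41} → ROUND(AVG(m.hire_year), 2)=2017.75
  5: ids {12, 16, 17, 27} → ROUND(AVG(m.hire_year), 2)=2016.75
  10: ids {7, 36, 37} → ROUND(AVG(m.hire_year), 2)=2015.67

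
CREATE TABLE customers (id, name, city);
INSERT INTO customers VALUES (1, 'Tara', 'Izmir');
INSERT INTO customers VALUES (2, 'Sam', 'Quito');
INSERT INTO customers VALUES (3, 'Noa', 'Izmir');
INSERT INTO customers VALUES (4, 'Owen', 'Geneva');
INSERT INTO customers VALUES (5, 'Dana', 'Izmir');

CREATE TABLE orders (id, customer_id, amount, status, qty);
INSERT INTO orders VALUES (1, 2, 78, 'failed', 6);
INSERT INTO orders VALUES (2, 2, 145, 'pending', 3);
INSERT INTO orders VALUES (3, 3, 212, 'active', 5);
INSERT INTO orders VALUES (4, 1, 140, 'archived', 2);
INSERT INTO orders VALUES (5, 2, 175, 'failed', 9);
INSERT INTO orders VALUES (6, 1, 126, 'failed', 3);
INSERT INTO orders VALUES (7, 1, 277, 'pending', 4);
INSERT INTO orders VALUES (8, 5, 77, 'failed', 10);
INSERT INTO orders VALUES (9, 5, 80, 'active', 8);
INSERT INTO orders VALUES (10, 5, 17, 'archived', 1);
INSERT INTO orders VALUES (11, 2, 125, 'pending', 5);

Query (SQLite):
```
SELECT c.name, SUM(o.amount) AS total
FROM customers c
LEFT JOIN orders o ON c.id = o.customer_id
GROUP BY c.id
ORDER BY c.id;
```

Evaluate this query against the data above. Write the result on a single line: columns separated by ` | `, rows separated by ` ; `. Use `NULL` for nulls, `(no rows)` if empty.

Tara | 543 ; Sam | 523 ; Noa | 212 ; Owen | NULL ; Dana | 174

LEFT JOIN keeps every customers row; unmatched ones get NULL for orders columns.
Group by customers.id and compute SUM(o.amount). SUM over an all-NULL group is NULL.
  1: ids {4, 6, 7} → SUM(o.amount)=543
  2: ids {1, 2, 5, 11} → SUM(o.amount)=523
  3: ids {3} → SUM(o.amount)=212
  4: ids {—} → SUM(o.amount)=NULL
  5: ids {8, 9, 10} → SUM(o.amount)=174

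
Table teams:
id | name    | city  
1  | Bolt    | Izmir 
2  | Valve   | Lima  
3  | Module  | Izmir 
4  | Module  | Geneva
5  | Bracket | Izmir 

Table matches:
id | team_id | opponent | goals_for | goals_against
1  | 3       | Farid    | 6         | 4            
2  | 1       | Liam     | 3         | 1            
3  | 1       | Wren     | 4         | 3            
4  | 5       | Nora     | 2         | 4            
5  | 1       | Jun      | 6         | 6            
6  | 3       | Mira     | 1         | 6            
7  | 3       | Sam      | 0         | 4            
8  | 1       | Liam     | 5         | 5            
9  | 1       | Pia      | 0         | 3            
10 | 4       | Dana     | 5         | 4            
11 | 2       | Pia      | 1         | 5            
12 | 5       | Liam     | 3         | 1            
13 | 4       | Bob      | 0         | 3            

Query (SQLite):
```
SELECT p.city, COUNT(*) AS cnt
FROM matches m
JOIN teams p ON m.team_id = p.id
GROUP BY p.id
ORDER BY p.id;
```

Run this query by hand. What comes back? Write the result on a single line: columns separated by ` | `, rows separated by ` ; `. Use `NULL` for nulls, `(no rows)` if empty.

Join each matches row to its teams via team_id.
Group joined rows by teams.id; compute COUNT(*) per group.
  1: ids {2, 3, 5, 8, 9} → COUNT(*)=5
  2: ids {11} → COUNT(*)=1
  3: ids {1, 6, 7} → COUNT(*)=3
  4: ids {10, 13} → COUNT(*)=2
  5: ids {4, 12} → COUNT(*)=2

Izmir | 5 ; Lima | 1 ; Izmir | 3 ; Geneva | 2 ; Izmir | 2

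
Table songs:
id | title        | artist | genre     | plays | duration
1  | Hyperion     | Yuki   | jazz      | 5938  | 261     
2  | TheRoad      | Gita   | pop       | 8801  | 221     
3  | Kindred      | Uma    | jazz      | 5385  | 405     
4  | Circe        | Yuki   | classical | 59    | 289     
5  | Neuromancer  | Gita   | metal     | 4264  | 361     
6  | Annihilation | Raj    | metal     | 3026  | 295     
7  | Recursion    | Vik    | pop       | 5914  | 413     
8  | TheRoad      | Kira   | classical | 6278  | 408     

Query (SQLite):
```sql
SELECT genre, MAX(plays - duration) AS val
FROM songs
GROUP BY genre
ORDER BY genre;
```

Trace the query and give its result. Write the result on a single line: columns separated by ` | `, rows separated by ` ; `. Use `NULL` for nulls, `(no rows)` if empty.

classical | 5870 ; jazz | 5677 ; metal | 3903 ; pop | 8580

For each row compute plays - duration.
Group by genre; take MAX of the expression per group.
  classical: ids {4, 8} → MAX(plays - duration)=5870
  jazz: ids {1, 3} → MAX(plays - duration)=5677
  metal: ids {5, 6} → MAX(plays - duration)=3903
  pop: ids {2, 7} → MAX(plays - duration)=8580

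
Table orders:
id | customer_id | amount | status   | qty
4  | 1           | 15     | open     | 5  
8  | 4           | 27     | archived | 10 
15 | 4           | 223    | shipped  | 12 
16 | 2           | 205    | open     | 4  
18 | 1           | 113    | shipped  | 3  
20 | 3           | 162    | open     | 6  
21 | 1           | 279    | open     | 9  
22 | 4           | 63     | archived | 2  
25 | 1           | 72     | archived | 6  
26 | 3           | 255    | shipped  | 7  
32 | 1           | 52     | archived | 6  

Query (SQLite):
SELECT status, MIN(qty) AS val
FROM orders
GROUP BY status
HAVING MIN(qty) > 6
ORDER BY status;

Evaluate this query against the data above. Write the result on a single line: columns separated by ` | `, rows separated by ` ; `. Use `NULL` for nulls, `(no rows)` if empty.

(no rows)

Partition orders by status; compute MIN(qty) within each group.
HAVING: keep groups where MIN(qty) > 6.
  archived: ids {8, 22, 25, 32} → MIN(qty)=2
  open: ids {4, 16, 20, 21} → MIN(qty)=4
  shipped: ids {15, 18, 26} → MIN(qty)=3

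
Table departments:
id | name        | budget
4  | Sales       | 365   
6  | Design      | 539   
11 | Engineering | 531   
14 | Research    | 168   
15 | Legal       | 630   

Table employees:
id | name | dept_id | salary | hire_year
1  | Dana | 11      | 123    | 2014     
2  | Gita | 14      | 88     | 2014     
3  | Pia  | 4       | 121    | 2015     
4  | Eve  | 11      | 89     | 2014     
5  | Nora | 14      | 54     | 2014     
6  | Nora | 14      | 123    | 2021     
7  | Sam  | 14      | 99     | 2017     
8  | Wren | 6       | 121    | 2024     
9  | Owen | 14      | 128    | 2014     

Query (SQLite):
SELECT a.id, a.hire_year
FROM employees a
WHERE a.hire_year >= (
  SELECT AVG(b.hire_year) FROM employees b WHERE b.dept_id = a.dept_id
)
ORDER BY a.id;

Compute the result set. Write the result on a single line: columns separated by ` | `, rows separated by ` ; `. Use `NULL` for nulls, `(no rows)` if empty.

For each employees row a, compute AVG(hire_year) over rows sharing a.dept_id.
Keep row a if a.hire_year >= that per-group AVG.
  dept_id=4: AVG(hire_year) = 2015.0
  dept_id=6: AVG(hire_year) = 2024.0
  dept_id=11: AVG(hire_year) = 2014.0
  dept_id=14: AVG(hire_year) = 2016.0

1 | 2014 ; 3 | 2015 ; 4 | 2014 ; 6 | 2021 ; 7 | 2017 ; 8 | 2024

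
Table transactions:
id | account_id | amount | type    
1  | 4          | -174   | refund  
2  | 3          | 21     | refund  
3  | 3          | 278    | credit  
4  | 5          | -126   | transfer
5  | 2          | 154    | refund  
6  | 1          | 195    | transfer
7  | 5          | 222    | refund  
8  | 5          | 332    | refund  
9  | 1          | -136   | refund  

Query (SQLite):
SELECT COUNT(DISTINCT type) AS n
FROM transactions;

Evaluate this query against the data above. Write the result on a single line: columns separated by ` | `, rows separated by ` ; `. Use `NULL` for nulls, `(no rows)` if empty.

3

Count distinct non-NULL type values.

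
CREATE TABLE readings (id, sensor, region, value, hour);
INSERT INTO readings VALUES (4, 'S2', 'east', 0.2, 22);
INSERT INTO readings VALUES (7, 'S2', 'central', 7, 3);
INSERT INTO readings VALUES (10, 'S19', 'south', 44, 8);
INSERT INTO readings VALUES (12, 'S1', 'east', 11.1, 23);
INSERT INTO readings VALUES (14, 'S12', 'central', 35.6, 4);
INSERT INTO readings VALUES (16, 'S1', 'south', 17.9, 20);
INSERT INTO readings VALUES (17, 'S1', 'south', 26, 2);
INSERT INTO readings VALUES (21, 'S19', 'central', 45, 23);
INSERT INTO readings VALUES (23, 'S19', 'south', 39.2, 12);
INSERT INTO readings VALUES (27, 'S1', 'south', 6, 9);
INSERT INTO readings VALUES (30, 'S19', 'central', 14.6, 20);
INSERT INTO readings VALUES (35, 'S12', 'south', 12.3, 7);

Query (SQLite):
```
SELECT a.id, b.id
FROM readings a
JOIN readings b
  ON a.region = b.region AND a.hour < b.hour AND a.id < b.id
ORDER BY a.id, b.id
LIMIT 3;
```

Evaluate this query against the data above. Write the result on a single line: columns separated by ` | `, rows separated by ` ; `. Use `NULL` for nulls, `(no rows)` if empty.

4 | 12 ; 7 | 14 ; 7 | 21

Pairs (a,b) with same region, a.hour < b.hour, a.id < b.id.
region groups: central:{7,14,21,30} east:{4,12} south:{10,16,17,23,27,35}
Ordered by (a.id, b.id); first 3.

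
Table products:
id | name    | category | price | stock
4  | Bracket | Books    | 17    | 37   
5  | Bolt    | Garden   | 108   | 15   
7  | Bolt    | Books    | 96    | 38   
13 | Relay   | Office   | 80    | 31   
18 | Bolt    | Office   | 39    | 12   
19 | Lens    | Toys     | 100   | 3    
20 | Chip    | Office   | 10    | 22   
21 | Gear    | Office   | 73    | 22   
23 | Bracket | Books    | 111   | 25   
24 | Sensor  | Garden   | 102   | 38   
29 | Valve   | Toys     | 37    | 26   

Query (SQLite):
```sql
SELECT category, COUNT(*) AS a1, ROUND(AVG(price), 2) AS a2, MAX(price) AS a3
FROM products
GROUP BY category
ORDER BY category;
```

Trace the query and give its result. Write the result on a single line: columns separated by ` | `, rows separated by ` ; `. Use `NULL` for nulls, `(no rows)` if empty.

Books | 3 | 74.67 | 111 ; Garden | 2 | 105 | 108 ; Office | 4 | 50.5 | 80 ; Toys | 2 | 68.5 | 100

Group products by category.
Per group compute: COUNT(*), ROUND(AVG(price), 2), MAX(price).
  Books: ids {4, 7, 23} → COUNT(*)=3, ROUND(AVG(price), 2)=74.67, MAX(price)=111
  Garden: ids {5, 24} → COUNT(*)=2, ROUND(AVG(price), 2)=105, MAX(price)=108
  Office: ids {13, 18, 20, 21} → COUNT(*)=4, ROUND(AVG(price), 2)=50.5, MAX(price)=80
  Toys: ids {19, 29} → COUNT(*)=2, ROUND(AVG(price), 2)=68.5, MAX(price)=100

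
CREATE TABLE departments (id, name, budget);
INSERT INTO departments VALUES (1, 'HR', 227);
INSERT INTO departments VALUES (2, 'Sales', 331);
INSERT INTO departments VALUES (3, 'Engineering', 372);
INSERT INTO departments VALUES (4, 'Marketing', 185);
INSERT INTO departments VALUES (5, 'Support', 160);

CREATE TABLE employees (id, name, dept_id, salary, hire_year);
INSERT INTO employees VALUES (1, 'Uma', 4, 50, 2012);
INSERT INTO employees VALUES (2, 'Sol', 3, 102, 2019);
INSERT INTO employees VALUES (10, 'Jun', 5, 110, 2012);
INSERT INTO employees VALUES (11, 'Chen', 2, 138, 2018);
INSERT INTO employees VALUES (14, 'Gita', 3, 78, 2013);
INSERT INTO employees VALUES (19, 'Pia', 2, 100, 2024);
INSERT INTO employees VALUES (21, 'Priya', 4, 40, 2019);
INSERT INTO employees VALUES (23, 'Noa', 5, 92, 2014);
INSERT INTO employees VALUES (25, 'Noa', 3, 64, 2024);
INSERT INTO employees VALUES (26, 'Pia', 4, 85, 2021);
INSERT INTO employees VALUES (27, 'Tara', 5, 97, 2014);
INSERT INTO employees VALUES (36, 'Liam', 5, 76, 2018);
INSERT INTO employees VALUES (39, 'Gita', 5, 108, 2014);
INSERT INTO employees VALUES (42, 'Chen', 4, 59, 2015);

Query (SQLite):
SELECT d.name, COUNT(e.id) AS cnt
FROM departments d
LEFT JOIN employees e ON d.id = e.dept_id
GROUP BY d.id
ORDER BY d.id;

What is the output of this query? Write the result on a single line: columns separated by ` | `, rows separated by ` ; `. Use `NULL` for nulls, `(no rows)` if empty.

HR | 0 ; Sales | 2 ; Engineering | 3 ; Marketing | 4 ; Support | 5

LEFT JOIN keeps every departments row; unmatched ones get NULL for employees columns.
Group by departments.id and compute COUNT(e.id). COUNT(col) of an all-NULL group is 0.
  1: ids {—} → COUNT(e.id)=0
  2: ids {11, 19} → COUNT(e.id)=2
  3: ids {2, 14, 25} → COUNT(e.id)=3
  4: ids {1, 21, 26, 42} → COUNT(e.id)=4
  5: ids {10, 23, 27, 36, 39} → COUNT(e.id)=5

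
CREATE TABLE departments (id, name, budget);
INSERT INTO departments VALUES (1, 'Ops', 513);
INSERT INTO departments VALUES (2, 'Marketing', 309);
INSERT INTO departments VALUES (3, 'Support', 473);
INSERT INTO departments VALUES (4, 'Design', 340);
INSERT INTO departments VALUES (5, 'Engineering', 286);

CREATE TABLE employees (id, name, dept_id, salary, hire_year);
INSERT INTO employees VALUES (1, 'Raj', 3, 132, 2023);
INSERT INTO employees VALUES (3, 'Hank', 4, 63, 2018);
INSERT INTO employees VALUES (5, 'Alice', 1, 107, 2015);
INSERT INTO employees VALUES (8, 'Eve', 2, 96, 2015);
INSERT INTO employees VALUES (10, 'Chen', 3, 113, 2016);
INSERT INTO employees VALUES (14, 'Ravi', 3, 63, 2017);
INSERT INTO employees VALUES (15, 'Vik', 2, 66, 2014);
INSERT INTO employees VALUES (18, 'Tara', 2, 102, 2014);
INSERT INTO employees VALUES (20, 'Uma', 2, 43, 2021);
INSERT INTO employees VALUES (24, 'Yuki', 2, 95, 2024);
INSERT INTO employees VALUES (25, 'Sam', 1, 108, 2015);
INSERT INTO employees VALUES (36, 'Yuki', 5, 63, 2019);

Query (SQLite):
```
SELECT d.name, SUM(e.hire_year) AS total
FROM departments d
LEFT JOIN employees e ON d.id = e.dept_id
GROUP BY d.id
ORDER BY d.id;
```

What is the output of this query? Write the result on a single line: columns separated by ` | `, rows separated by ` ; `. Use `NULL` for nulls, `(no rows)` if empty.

Ops | 4030 ; Marketing | 10088 ; Support | 6056 ; Design | 2018 ; Engineering | 2019

LEFT JOIN keeps every departments row; unmatched ones get NULL for employees columns.
Group by departments.id and compute SUM(e.hire_year). SUM over an all-NULL group is NULL.
  1: ids {5, 25} → SUM(e.hire_year)=4030
  2: ids {8, 15, 18, 20, 24} → SUM(e.hire_year)=10088
  3: ids {1, 10, 14} → SUM(e.hire_year)=6056
  4: ids {3} → SUM(e.hire_year)=2018
  5: ids {36} → SUM(e.hire_year)=2019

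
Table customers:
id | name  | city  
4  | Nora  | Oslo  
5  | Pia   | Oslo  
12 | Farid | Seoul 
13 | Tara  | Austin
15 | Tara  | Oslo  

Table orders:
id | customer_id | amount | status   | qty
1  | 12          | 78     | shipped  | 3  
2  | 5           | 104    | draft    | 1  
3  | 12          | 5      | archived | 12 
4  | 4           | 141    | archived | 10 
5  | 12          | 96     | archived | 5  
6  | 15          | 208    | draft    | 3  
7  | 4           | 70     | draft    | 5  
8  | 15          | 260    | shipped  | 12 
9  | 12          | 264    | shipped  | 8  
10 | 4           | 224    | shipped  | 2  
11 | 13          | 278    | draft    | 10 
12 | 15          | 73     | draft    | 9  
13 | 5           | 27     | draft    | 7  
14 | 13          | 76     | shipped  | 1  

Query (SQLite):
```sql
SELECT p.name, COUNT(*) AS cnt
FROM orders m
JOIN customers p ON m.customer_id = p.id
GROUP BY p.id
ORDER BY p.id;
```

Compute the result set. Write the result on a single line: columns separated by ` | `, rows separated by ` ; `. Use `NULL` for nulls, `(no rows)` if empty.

Join each orders row to its customers via customer_id.
Group joined rows by customers.id; compute COUNT(*) per group.
  4: ids {4, 7, 10} → COUNT(*)=3
  5: ids {2, 13} → COUNT(*)=2
  12: ids {1, 3, 5, 9} → COUNT(*)=4
  13: ids {11, 14} → COUNT(*)=2
  15: ids {6, 8, 12} → COUNT(*)=3

Nora | 3 ; Pia | 2 ; Farid | 4 ; Tara | 2 ; Tara | 3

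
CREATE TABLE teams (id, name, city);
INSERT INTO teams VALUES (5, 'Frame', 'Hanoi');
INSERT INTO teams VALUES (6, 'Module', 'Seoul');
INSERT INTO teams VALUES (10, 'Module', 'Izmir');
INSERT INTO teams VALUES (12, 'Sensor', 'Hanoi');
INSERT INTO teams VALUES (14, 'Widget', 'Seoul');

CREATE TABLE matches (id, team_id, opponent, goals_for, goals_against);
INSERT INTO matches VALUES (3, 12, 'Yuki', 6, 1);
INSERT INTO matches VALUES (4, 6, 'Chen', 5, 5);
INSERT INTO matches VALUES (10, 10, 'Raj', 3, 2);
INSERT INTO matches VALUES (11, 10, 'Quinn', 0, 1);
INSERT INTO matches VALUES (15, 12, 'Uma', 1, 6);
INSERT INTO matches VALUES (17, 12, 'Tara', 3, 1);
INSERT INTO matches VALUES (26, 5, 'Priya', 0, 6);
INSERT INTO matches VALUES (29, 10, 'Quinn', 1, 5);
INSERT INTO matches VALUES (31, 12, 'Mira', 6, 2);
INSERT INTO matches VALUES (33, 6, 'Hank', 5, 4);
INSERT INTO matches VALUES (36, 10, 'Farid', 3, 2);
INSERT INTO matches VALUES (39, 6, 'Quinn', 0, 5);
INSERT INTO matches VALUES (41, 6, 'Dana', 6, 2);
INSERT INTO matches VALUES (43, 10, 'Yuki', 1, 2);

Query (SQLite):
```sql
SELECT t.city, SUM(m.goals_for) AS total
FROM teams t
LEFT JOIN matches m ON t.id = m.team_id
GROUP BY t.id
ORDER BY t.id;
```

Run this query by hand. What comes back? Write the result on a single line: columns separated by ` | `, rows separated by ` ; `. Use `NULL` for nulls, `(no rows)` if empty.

Hanoi | 0 ; Seoul | 16 ; Izmir | 8 ; Hanoi | 16 ; Seoul | NULL

LEFT JOIN keeps every teams row; unmatched ones get NULL for matches columns.
Group by teams.id and compute SUM(m.goals_for). SUM over an all-NULL group is NULL.
  5: ids {26} → SUM(m.goals_for)=0
  6: ids {4, 33, 39, 41} → SUM(m.goals_for)=16
  10: ids {10, 11, 29, 36, 43} → SUM(m.goals_for)=8
  12: ids {3, 15, 17, 31} → SUM(m.goals_for)=16
  14: ids {—} → SUM(m.goals_for)=NULL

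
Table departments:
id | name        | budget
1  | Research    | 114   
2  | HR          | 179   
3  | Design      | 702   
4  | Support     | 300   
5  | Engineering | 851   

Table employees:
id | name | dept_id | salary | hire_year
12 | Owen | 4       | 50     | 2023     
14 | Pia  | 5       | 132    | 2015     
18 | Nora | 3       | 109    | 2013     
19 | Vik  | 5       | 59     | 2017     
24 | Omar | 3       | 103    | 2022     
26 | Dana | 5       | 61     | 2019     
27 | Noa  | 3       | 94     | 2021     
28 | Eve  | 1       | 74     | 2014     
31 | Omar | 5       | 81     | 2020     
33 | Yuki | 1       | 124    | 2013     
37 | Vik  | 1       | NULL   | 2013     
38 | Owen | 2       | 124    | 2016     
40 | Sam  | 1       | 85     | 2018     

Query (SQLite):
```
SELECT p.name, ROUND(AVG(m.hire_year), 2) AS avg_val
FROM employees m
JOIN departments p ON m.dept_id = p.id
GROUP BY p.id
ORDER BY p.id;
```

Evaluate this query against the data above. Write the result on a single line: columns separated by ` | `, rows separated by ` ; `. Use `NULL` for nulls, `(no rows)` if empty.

Research | 2014.5 ; HR | 2016 ; Design | 2018.67 ; Support | 2023 ; Engineering | 2017.75

Join each employees row to its departments via dept_id.
Group joined rows by departments.id; compute ROUND(AVG(m.hire_year), 2) per group.
  1: ids {28, 33, 37, 40} → ROUND(AVG(m.hire_year), 2)=2014.5
  2: ids {38} → ROUND(AVG(m.hire_year), 2)=2016
  3: ids {18, 24, 27} → ROUND(AVG(m.hire_year), 2)=2018.67
  4: ids {12} → ROUND(AVG(m.hire_year), 2)=2023
  5: ids {14, 19, 26, 31} → ROUND(AVG(m.hire_year), 2)=2017.75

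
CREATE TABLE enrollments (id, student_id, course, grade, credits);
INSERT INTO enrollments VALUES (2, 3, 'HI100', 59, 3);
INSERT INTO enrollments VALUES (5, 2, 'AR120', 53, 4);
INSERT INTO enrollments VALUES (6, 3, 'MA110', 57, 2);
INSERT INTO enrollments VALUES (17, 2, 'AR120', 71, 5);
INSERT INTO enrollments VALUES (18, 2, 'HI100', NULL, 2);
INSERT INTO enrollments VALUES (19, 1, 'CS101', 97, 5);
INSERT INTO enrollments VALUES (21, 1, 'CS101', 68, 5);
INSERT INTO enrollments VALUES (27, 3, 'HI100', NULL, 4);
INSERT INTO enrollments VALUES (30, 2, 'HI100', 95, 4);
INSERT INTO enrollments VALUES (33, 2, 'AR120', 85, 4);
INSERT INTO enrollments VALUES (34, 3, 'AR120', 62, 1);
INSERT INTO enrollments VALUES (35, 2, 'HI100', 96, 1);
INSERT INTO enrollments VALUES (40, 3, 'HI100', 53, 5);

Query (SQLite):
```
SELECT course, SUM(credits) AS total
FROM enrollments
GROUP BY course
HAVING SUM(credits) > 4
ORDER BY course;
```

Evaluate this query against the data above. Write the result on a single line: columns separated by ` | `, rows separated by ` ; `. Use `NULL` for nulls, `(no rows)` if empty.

AR120 | 14 ; CS101 | 10 ; HI100 | 19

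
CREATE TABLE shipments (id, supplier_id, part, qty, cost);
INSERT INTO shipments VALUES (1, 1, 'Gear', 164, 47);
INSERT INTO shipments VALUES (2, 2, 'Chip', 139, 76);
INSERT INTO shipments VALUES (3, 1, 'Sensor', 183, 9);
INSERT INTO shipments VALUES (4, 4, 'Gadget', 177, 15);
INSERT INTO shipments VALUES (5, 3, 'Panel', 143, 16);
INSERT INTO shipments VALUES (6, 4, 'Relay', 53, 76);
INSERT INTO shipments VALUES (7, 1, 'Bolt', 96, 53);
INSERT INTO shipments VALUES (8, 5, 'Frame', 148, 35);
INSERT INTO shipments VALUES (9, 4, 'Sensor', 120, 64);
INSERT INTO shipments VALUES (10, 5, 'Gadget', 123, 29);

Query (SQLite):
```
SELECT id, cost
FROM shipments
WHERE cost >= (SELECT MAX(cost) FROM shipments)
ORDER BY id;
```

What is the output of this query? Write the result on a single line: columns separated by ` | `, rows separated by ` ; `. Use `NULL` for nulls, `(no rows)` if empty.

2 | 76 ; 6 | 76

Scalar subquery: MAX(cost) over all shipments rows = 76.
Keep rows where cost >= that value.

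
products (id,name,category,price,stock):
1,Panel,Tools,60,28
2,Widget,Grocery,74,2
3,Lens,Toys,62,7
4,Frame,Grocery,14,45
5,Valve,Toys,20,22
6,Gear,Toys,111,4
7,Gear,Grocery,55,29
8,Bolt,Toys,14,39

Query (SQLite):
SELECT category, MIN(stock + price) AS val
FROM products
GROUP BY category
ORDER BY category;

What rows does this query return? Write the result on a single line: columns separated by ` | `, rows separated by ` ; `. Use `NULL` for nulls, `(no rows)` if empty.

Grocery | 59 ; Tools | 88 ; Toys | 42

For each row compute stock + price.
Group by category; take MIN of the expression per group.
  Grocery: ids {2, 4, 7} → MIN(stock + price)=59
  Tools: ids {1} → MIN(stock + price)=88
  Toys: ids {3, 5, 6, 8} → MIN(stock + price)=42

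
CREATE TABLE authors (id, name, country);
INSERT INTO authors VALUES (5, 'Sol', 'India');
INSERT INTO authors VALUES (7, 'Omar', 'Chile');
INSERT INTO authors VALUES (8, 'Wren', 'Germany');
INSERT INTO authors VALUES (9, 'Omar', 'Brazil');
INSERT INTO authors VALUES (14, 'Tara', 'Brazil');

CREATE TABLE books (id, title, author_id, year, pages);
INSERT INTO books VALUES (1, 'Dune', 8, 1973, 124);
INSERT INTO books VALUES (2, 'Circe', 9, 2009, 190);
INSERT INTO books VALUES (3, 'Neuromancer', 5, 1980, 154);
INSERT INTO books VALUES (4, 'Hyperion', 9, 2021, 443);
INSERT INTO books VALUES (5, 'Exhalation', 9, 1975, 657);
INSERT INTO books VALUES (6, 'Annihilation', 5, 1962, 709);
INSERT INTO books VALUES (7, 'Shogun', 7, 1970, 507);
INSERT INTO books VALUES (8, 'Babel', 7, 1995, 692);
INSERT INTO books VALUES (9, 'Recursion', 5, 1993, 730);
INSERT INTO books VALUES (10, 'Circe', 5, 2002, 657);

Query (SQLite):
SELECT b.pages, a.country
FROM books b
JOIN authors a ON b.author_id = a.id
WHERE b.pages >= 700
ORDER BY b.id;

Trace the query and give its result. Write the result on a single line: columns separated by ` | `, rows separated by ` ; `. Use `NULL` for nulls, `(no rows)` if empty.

Each books row matches the authors row where author_id = authors.id.
Then keep rows with b.pages >= 700.

709 | India ; 730 | India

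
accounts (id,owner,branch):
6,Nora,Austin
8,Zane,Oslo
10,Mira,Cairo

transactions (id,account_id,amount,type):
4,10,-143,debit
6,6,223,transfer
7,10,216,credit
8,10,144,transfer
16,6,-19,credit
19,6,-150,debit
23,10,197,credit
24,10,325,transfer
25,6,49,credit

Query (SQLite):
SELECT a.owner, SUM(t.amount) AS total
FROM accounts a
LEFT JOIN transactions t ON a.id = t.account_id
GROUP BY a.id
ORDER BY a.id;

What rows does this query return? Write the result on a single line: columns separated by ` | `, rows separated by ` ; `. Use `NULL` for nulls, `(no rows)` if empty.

Nora | 103 ; Zane | NULL ; Mira | 739

LEFT JOIN keeps every accounts row; unmatched ones get NULL for transactions columns.
Group by accounts.id and compute SUM(t.amount). SUM over an all-NULL group is NULL.
  6: ids {6, 16, 19, 25} → SUM(t.amount)=103
  8: ids {—} → SUM(t.amount)=NULL
  10: ids {4, 7, 8, 23, 24} → SUM(t.amount)=739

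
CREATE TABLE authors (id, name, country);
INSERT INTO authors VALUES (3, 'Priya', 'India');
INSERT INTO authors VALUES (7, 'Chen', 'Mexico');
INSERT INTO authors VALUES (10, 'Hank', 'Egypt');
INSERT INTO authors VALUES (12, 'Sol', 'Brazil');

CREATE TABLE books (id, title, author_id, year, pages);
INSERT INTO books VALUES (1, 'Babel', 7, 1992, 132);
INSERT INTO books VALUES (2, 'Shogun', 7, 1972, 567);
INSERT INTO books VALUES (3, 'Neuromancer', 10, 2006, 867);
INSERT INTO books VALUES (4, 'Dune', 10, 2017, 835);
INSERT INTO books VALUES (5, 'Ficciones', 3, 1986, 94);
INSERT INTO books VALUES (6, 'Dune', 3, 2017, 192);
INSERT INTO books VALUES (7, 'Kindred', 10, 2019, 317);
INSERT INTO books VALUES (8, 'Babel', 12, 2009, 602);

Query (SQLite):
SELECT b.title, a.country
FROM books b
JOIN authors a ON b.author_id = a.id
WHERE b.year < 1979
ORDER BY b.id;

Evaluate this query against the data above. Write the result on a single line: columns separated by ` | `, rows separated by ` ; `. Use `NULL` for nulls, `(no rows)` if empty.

Shogun | Mexico

Each books row matches the authors row where author_id = authors.id.
Then keep rows with b.year < 1979.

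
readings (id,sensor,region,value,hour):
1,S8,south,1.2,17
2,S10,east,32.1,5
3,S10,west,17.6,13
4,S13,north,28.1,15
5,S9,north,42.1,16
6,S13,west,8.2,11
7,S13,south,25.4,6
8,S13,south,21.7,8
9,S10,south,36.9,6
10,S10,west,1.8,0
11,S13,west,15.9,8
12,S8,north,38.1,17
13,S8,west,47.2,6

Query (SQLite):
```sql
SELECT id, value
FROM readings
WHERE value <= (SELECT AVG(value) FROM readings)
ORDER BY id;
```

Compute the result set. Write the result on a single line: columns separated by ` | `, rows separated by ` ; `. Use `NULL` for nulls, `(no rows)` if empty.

Scalar subquery: AVG(value) over all readings rows = 24.330769 (≈; comparison uses full precision).
Keep rows where value <= that value.

1 | 1.2 ; 3 | 17.6 ; 6 | 8.2 ; 8 | 21.7 ; 10 | 1.8 ; 11 | 15.9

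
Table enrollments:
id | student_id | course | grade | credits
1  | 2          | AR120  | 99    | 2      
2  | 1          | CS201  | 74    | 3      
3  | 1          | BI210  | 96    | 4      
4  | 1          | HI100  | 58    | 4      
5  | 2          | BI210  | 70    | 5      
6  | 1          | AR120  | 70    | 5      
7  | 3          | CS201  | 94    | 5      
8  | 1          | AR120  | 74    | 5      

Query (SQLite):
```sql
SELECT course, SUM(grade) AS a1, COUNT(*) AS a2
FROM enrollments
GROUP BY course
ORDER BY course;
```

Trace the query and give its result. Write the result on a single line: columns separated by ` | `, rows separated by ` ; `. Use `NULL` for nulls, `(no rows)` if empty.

Group enrollments by course.
Per group compute: SUM(grade), COUNT(*).
  AR120: ids {1, 6, 8} → SUM(grade)=243, COUNT(*)=3
  BI210: ids {3, 5} → SUM(grade)=166, COUNT(*)=2
  CS201: ids {2, 7} → SUM(grade)=168, COUNT(*)=2
  HI100: ids {4} → SUM(grade)=58, COUNT(*)=1

AR120 | 243 | 3 ; BI210 | 166 | 2 ; CS201 | 168 | 2 ; HI100 | 58 | 1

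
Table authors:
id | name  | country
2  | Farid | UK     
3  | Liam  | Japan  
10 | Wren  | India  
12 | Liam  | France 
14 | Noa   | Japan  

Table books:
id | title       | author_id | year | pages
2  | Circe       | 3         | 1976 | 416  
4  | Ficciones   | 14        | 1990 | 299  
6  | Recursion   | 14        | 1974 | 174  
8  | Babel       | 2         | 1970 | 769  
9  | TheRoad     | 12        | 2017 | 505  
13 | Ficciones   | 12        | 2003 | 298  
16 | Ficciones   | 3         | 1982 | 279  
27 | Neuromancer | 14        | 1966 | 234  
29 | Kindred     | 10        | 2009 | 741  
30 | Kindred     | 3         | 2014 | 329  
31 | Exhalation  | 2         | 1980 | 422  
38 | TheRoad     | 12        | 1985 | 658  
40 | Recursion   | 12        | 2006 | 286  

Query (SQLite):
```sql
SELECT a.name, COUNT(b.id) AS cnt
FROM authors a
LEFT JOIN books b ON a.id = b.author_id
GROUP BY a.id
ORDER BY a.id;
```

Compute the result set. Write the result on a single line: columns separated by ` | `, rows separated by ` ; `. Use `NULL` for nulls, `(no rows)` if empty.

LEFT JOIN keeps every authors row; unmatched ones get NULL for books columns.
Group by authors.id and compute COUNT(b.id). COUNT(col) of an all-NULL group is 0.
  2: ids {8, 31} → COUNT(b.id)=2
  3: ids {2, 16, 30} → COUNT(b.id)=3
  10: ids {29} → COUNT(b.id)=1
  12: ids {9, 13, 38, 40} → COUNT(b.id)=4
  14: ids {4, 6, 27} → COUNT(b.id)=3

Farid | 2 ; Liam | 3 ; Wren | 1 ; Liam | 4 ; Noa | 3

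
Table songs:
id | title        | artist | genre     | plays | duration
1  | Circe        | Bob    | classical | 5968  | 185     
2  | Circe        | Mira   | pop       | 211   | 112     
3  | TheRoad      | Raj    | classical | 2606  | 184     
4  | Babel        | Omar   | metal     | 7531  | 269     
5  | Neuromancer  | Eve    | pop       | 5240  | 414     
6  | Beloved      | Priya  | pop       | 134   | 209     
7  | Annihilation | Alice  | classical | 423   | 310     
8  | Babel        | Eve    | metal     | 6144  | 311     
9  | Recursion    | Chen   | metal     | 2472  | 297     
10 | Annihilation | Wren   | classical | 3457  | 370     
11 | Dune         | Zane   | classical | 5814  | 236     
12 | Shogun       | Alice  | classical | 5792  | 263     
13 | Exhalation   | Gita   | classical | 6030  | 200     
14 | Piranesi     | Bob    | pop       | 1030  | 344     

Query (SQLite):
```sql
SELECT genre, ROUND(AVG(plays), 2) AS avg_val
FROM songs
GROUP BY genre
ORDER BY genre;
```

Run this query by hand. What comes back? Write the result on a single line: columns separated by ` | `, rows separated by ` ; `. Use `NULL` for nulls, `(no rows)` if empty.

Partition songs by genre; compute ROUND(AVG(plays), 2) within each group.
  classical: ids {1, 3, 7, 10, 11, 12, 13} → ROUND(AVG(plays), 2)=4298.57
  metal: ids {4, 8, 9} → ROUND(AVG(plays), 2)=5382.33
  pop: ids {2, 5, 6, 14} → ROUND(AVG(plays), 2)=1653.75

classical | 4298.57 ; metal | 5382.33 ; pop | 1653.75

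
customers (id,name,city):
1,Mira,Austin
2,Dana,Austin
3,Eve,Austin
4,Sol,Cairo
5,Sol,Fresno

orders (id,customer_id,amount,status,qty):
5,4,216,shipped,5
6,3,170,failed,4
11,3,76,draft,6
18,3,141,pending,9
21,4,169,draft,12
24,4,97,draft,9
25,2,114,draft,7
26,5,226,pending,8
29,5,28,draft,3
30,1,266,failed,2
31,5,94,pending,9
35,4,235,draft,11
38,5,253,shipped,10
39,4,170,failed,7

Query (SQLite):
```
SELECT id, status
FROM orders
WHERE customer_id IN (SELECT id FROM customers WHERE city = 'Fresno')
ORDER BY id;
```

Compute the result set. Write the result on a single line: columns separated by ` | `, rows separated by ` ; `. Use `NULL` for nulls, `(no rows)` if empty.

Inner query: customers.id where city = 'Fresno'.
Outer: keep orders rows whose customer_id is in that set.
Inner query → {5}

26 | pending ; 29 | draft ; 31 | pending ; 38 | shipped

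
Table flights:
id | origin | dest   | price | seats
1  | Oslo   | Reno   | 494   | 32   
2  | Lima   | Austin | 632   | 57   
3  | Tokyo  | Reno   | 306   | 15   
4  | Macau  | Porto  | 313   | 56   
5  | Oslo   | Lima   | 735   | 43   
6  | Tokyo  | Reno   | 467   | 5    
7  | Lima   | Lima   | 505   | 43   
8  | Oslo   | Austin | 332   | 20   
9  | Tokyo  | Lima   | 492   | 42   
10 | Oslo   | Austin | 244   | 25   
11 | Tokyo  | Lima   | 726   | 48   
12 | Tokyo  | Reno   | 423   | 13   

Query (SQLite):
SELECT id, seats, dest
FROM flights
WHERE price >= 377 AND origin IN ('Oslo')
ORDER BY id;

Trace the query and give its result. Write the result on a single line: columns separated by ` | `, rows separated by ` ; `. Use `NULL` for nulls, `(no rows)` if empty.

price >= 377: ids {1, 2, 5, 6, 7, 9, 11, 12}
origin IN ('Oslo'): ids {1, 5, 8, 10}
Combine with AND.

1 | 32 | Reno ; 5 | 43 | Lima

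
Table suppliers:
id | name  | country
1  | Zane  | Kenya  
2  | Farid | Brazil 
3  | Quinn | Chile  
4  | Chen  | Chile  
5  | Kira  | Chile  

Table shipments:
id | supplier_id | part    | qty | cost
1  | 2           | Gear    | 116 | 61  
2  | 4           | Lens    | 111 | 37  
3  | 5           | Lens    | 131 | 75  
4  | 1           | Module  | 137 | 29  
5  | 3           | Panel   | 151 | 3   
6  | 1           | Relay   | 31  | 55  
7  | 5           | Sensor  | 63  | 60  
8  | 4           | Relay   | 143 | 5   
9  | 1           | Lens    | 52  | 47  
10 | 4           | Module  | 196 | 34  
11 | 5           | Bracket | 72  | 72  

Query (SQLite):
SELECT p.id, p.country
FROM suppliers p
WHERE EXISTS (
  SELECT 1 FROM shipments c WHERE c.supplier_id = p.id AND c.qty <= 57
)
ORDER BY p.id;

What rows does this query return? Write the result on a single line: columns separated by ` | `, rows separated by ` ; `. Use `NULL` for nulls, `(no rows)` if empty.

1 | Kenya

For each suppliers row, check whether any shipments with matching supplier_id has qty <= 57.
Keep rows where that is true.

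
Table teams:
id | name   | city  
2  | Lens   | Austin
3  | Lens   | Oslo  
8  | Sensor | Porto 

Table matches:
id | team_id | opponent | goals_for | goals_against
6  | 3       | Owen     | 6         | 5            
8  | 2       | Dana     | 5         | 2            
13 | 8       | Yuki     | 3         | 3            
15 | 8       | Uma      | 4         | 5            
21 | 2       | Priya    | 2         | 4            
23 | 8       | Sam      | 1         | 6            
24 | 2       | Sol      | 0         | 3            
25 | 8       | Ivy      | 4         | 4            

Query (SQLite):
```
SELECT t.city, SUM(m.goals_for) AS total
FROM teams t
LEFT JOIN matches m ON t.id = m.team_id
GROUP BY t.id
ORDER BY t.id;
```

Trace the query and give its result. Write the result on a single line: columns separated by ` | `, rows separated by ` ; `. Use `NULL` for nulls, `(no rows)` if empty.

Austin | 7 ; Oslo | 6 ; Porto | 12

LEFT JOIN keeps every teams row; unmatched ones get NULL for matches columns.
Group by teams.id and compute SUM(m.goals_for). SUM over an all-NULL group is NULL.
  2: ids {8, 21, 24} → SUM(m.goals_for)=7
  3: ids {6} → SUM(m.goals_for)=6
  8: ids {13, 15, 23, 25} → SUM(m.goals_for)=12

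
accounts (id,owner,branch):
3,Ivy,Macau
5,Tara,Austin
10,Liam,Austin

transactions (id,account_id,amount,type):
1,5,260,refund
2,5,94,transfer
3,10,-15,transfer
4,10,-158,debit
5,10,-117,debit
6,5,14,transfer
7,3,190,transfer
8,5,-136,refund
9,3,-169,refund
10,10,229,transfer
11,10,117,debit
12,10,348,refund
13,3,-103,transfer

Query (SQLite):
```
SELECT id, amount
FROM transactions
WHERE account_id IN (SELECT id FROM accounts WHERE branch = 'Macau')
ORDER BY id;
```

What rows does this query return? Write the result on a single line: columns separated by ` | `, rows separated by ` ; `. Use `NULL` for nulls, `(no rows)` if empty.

Inner query: accounts.id where branch = 'Macau'.
Outer: keep transactions rows whose account_id is in that set.
Inner query → {3}

7 | 190 ; 9 | -169 ; 13 | -103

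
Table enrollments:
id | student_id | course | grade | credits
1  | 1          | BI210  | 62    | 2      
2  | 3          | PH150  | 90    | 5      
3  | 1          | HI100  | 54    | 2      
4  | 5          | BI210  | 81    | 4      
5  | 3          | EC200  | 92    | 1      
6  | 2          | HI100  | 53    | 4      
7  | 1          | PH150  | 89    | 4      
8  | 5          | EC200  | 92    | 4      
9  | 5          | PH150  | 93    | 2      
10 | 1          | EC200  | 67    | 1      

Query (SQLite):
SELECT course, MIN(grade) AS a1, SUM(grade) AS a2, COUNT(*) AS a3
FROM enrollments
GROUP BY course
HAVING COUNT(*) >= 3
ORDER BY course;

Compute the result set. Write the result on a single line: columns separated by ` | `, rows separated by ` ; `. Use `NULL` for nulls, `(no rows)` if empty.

EC200 | 67 | 251 | 3 ; PH150 | 89 | 272 | 3

Group enrollments by course.
Per group compute: MIN(grade), SUM(grade), COUNT(*).
HAVING: drop groups with fewer than 3 rows.
  BI210: ids {1, 4} → MIN(grade)=62, SUM(grade)=143, COUNT(*)=2
  EC200: ids {5, 8, 10} → MIN(grade)=67, SUM(grade)=251, COUNT(*)=3
  HI100: ids {3, 6} → MIN(grade)=53, SUM(grade)=107, COUNT(*)=2
  PH150: ids {2, 7, 9} → MIN(grade)=89, SUM(grade)=272, COUNT(*)=3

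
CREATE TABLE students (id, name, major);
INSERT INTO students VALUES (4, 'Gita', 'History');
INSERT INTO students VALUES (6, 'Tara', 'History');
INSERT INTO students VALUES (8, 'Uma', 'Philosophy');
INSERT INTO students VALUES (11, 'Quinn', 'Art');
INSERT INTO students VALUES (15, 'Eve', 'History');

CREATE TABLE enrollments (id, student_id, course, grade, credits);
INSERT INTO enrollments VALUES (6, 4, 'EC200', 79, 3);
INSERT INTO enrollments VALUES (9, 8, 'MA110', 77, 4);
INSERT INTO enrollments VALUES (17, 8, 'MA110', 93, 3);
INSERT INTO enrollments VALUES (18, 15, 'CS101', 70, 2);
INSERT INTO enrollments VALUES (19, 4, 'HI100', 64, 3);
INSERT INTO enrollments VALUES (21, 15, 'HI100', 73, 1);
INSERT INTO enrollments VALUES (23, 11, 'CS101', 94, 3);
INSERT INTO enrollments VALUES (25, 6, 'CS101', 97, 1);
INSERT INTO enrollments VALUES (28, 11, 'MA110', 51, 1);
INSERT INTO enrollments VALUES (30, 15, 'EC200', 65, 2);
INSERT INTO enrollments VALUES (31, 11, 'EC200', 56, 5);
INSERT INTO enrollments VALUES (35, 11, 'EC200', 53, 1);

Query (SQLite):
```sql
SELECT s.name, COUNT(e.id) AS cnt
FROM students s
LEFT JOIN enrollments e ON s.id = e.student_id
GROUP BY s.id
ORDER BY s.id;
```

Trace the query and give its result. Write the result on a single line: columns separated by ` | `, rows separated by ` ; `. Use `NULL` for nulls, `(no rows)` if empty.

Gita | 2 ; Tara | 1 ; Uma | 2 ; Quinn | 4 ; Eve | 3

LEFT JOIN keeps every students row; unmatched ones get NULL for enrollments columns.
Group by students.id and compute COUNT(e.id). COUNT(col) of an all-NULL group is 0.
  4: ids {6, 19} → COUNT(e.id)=2
  6: ids {25} → COUNT(e.id)=1
  8: ids {9, 17} → COUNT(e.id)=2
  11: ids {23, 28, 31, 35} → COUNT(e.id)=4
  15: ids {18, 21, 30} → COUNT(e.id)=3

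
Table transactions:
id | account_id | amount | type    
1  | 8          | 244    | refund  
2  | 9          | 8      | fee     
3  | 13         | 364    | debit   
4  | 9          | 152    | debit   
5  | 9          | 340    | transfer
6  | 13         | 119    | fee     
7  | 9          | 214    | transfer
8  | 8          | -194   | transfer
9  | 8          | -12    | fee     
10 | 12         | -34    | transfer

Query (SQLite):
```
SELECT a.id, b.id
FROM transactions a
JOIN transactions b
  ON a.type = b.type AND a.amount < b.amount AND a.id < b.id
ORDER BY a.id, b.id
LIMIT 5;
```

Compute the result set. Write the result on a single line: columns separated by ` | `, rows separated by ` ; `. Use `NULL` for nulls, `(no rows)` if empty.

2 | 6 ; 8 | 10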